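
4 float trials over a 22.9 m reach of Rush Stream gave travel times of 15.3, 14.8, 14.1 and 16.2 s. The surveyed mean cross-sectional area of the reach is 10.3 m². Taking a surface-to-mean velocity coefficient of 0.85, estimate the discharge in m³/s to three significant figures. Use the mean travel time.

t̄ = (15.3 + 14.8 + 14.1 + 16.2) / 4 = 15.1 s
v_surface = L / t̄ = 22.9 / 15.1 = 1.517 m/s
v_mean = 0.85 × 1.517 = 1.289 m/s
Q = A × v_mean = 10.3 × 1.289 = 13.28 m³/s

13.3 m³/s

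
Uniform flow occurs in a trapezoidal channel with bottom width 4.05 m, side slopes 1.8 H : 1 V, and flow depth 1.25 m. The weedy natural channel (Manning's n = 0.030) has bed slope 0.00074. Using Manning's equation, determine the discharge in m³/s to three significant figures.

A = (b + z·y)·y = (4.05 + 1.8×1.25)×1.25 = 7.875 m²
P = b + 2y√(1+z²) = 4.05 + 2×1.25×√(1+1.8²) = 9.198 m
R = A/P = 7.875/9.198 = 0.8562 m
Q = (1/n)·A·R^(2/3)·S^(1/2) = (1/0.030) × 7.875 × 0.8562^(2/3) × 0.00074^(1/2) = 6.439 m³/s

6.44 m³/s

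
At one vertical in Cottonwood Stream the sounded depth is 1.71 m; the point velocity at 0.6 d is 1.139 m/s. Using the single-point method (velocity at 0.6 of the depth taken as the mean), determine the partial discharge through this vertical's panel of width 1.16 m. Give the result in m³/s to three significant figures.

2.26 m³/s

v̄ = v₀.₆ = 1.139 m/s
q = v̄ × d × w = 1.139 × 1.71 × 1.16 = 2.259 m³/s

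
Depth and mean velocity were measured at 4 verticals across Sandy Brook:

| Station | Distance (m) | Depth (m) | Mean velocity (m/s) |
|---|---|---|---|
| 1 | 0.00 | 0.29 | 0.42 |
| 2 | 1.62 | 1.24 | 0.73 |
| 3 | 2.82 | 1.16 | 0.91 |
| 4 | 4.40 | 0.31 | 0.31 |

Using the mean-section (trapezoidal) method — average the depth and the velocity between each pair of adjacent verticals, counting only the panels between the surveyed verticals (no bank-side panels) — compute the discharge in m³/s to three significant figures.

Panel 1-2: Δb = 1.62 m, d̄ = (0.29+1.24)/2 = 0.765, v̄ = (0.42+0.73)/2 = 0.575 → q = 1.62×0.765×0.575 = 0.7126 m³/s
Panel 2-3: Δb = 1.2 m, d̄ = (1.24+1.16)/2 = 1.2, v̄ = (0.73+0.91)/2 = 0.82 → q = 1.2×1.2×0.82 = 1.181 m³/s
Panel 3-4: Δb = 1.58 m, d̄ = (1.16+0.31)/2 = 0.735, v̄ = (0.91+0.31)/2 = 0.61 → q = 1.58×0.735×0.61 = 0.7084 m³/s
Q = Σ q = 2.602 m³/s

2.60 m³/s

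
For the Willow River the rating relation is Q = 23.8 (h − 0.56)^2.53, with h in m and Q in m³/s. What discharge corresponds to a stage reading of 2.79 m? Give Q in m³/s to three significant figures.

181 m³/s

Q = 23.8 × (2.79 − 0.56)^2.53 = 23.8 × 2.23^2.53 = 181.0 m³/s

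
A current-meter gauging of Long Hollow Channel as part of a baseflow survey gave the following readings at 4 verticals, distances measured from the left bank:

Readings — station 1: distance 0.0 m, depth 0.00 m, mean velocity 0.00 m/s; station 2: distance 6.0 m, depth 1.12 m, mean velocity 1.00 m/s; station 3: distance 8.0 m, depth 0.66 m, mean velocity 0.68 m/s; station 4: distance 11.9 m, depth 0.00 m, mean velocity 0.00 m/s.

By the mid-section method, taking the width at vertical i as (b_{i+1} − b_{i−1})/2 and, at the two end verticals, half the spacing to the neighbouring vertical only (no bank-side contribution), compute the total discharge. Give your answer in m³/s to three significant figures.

5.80 m³/s

w_2 = (8.0 − 0.0)/2 = 4 m; q_2 = 1.00 × 1.12 × 4 = 4.480 m³/s
w_3 = (11.9 − 6.0)/2 = 2.95 m; q_3 = 0.68 × 0.66 × 2.95 = 1.324 m³/s
Stations 1, 4 contribute zero (depth or velocity is 0).
Q = Σ qᵢ = 5.804 m³/s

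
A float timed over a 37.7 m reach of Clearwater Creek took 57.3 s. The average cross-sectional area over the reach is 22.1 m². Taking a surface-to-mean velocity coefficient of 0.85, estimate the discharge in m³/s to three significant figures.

12.4 m³/s

v_surface = L / t̄ = 37.7 / 57.3 = 0.6579 m/s
v_mean = 0.85 × 0.6579 = 0.5592 m/s
Q = A × v_mean = 22.1 × 0.5592 = 12.36 m³/s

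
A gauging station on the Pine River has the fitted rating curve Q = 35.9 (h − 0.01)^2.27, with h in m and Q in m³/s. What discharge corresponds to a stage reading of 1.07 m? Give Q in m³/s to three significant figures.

41.0 m³/s

Q = 35.9 × (1.07 − 0.01)^2.27 = 35.9 × 1.06^2.27 = 40.98 m³/s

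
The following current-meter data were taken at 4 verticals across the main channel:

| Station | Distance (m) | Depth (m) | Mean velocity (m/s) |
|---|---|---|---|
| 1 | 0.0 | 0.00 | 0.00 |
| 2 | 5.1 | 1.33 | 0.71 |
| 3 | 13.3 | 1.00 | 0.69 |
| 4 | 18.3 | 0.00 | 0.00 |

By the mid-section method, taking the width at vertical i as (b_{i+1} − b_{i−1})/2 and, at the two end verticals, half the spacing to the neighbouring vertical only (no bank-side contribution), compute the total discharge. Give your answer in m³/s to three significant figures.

w_2 = (13.3 − 0.0)/2 = 6.65 m; q_2 = 0.71 × 1.33 × 6.65 = 6.280 m³/s
w_3 = (18.3 − 5.1)/2 = 6.6 m; q_3 = 0.69 × 1.00 × 6.6 = 4.554 m³/s
Stations 1, 4 contribute zero (depth or velocity is 0).
Q = Σ qᵢ = 10.83 m³/s

10.8 m³/s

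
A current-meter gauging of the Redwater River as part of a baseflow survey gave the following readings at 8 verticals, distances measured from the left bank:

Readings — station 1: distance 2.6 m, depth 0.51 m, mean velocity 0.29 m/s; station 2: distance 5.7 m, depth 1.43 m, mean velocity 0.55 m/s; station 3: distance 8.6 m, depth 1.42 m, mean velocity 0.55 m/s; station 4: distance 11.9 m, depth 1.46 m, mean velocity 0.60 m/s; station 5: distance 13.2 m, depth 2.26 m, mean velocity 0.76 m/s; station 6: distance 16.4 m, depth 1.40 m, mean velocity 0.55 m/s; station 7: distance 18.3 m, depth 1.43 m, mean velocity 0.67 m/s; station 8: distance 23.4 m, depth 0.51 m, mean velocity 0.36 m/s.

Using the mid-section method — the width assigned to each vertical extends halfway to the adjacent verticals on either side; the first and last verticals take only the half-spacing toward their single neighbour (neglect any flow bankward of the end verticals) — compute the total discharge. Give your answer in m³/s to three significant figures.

w_1 = (5.7 − 2.6)/2 = 1.55 m; q_1 = 0.29 × 0.51 × 1.55 = 0.2292 m³/s
w_2 = (8.6 − 2.6)/2 = 3 m; q_2 = 0.55 × 1.43 × 3 = 2.360 m³/s
w_3 = (11.9 − 5.7)/2 = 3.1 m; q_3 = 0.55 × 1.42 × 3.1 = 2.421 m³/s
w_4 = (13.2 − 8.6)/2 = 2.3 m; q_4 = 0.60 × 1.46 × 2.3 = 2.015 m³/s
w_5 = (16.4 − 11.9)/2 = 2.25 m; q_5 = 0.76 × 2.26 × 2.25 = 3.865 m³/s
w_6 = (18.3 − 13.2)/2 = 2.55 m; q_6 = 0.55 × 1.40 × 2.55 = 1.964 m³/s
w_7 = (23.4 − 16.4)/2 = 3.5 m; q_7 = 0.67 × 1.43 × 3.5 = 3.353 m³/s
w_8 = (23.4 − 18.3)/2 = 2.55 m; q_8 = 0.36 × 0.51 × 2.55 = 0.4682 m³/s
Q = Σ qᵢ = 16.67 m³/s

16.7 m³/s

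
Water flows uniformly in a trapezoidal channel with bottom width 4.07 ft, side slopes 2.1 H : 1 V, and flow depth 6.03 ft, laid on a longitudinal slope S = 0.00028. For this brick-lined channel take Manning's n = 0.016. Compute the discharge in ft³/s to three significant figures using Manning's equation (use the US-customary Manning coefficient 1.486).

A = (b + z·y)·y = (4.07 + 2.1×6.03)×6.03 = 100.9 ft²
P = b + 2y√(1+z²) = 4.07 + 2×6.03×√(1+2.1²) = 32.12 ft
R = A/P = 100.9/32.12 = 3.141 ft
Q = (1.486/n)·A·R^(2/3)·S^(1/2) = (1.486/0.016) × 100.9 × 3.141^(2/3) × 0.00028^(1/2) = 336.3 ft³/s

336 ft³/s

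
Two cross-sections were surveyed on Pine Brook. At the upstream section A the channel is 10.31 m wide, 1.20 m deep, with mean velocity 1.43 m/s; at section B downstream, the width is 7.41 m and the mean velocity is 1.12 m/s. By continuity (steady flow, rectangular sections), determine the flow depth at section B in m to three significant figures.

Q = A₁V₁ = (10.31×1.20) × 1.43 = 17.69 m³/s
d₂ = Q/(b₂ V₂) = 17.69/(7.41×1.12) = 2.132 m

2.13 m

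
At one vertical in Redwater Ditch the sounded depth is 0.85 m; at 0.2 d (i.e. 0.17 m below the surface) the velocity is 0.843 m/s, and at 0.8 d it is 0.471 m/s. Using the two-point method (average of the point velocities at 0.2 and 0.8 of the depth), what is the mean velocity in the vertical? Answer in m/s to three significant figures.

0.657 m/s

v̄ = (0.843 + 0.471) / 2 = 0.6570 m/s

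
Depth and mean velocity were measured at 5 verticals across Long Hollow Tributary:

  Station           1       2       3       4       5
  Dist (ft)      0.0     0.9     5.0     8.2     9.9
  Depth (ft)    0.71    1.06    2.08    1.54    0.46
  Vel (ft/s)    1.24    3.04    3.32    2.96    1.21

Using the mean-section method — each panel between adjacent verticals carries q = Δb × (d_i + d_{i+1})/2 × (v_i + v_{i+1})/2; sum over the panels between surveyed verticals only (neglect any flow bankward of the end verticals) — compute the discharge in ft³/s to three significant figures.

43.9 ft³/s

Panel 1-2: Δb = 0.9 ft, d̄ = (0.71+1.06)/2 = 0.885, v̄ = (1.24+3.04)/2 = 2.14 → q = 0.9×0.885×2.14 = 1.705 ft³/s
Panel 2-3: Δb = 4.1 ft, d̄ = (1.06+2.08)/2 = 1.57, v̄ = (3.04+3.32)/2 = 3.18 → q = 4.1×1.57×3.18 = 20.47 ft³/s
Panel 3-4: Δb = 3.2 ft, d̄ = (2.08+1.54)/2 = 1.81, v̄ = (3.32+2.96)/2 = 3.14 → q = 3.2×1.81×3.14 = 18.19 ft³/s
Panel 4-5: Δb = 1.7 ft, d̄ = (1.54+0.46)/2 = 1, v̄ = (2.96+1.21)/2 = 2.085 → q = 1.7×1×2.085 = 3.545 ft³/s
Q = Σ q = 43.91 ft³/s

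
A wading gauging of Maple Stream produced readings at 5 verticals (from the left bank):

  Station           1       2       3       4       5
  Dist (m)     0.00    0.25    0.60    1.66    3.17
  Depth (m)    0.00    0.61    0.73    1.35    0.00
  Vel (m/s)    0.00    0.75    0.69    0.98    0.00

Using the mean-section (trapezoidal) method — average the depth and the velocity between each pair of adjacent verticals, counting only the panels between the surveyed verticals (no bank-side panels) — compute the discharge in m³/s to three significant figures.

1.62 m³/s

Panel 1-2: Δb = 0.25 m, d̄ = (0.00+0.61)/2 = 0.305, v̄ = (0.00+0.75)/2 = 0.375 → q = 0.25×0.305×0.375 = 0.02859 m³/s
Panel 2-3: Δb = 0.35 m, d̄ = (0.61+0.73)/2 = 0.67, v̄ = (0.75+0.69)/2 = 0.72 → q = 0.35×0.67×0.72 = 0.1688 m³/s
Panel 3-4: Δb = 1.06 m, d̄ = (0.73+1.35)/2 = 1.04, v̄ = (0.69+0.98)/2 = 0.835 → q = 1.06×1.04×0.835 = 0.9205 m³/s
Panel 4-5: Δb = 1.51 m, d̄ = (1.35+0.00)/2 = 0.675, v̄ = (0.98+0.00)/2 = 0.49 → q = 1.51×0.675×0.49 = 0.4994 m³/s
Q = Σ q = 1.617 m³/s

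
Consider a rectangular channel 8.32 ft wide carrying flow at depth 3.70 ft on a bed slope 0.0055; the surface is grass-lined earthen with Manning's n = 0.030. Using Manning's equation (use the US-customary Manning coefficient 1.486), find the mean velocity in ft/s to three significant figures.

A = b·y = 8.32 × 3.70 = 30.78 ft²
P = b + 2y = 8.32 + 2×3.70 = 15.72 ft
R = A/P = 30.78/15.72 = 1.958 ft
Q = (1.486/n)·A·R^(2/3)·S^(1/2) = (1.486/0.030) × 30.78 × 1.958^(2/3) × 0.0055^(1/2) = 177.0 ft³/s
V = Q/A = 177.0/30.78 = 5.750 ft/s

5.75 ft/s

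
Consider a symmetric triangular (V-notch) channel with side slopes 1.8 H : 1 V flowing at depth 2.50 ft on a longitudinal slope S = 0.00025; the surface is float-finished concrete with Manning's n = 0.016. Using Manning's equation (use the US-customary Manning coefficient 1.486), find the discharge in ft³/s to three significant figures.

17.5 ft³/s

A = z·y² = 1.8×2.50² = 11.25 ft²
P = 2y√(1+z²) = 2×2.50×√(1+1.8²) = 10.30 ft
R = A/P = 11.25/10.30 = 1.093 ft
Q = (1.486/n)·A·R^(2/3)·S^(1/2) = (1.486/0.016) × 11.25 × 1.093^(2/3) × 0.00025^(1/2) = 17.53 ft³/s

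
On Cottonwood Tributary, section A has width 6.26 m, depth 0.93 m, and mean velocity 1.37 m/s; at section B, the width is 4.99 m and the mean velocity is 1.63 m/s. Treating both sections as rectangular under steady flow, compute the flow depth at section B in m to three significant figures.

Q = A₁V₁ = (6.26×0.93) × 1.37 = 7.976 m³/s
d₂ = Q/(b₂ V₂) = 7.976/(4.99×1.63) = 0.9806 m

0.981 m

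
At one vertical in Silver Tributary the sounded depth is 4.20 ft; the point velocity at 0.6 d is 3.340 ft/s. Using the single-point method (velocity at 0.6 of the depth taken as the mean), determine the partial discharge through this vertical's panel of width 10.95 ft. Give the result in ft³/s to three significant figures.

154 ft³/s

v̄ = v₀.₆ = 3.340 ft/s
q = v̄ × d × w = 3.340 × 4.20 × 10.95 = 153.6 ft³/s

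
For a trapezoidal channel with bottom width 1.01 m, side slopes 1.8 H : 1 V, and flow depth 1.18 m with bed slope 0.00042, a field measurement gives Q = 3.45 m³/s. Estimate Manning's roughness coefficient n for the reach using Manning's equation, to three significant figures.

0.0161

A = (b + z·y)·y = (1.01 + 1.8×1.18)×1.18 = 3.698 m²
P = b + 2y√(1+z²) = 1.01 + 2×1.18×√(1+1.8²) = 5.870 m
R = A/P = 3.698/5.870 = 0.6301 m
n = (1/Q)·A·R^(2/3)·S^(1/2) = (1/3.45) × 3.698 × 0.7349 × 0.02049 = 0.01614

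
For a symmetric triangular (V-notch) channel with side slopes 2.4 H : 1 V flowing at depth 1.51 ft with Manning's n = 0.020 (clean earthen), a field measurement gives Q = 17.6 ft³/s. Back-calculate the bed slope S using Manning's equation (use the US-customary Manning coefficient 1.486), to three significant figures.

0.00303

A = z·y² = 2.4×1.51² = 5.472 ft²
P = 2y√(1+z²) = 2×1.51×√(1+2.4²) = 7.852 ft
R = A/P = 5.472/7.852 = 0.6969 ft
S = (Q·n / (1.486·A·R^(2/3)))² = (17.6×0.020 / (1.486×5.472×0.7861))² = 0.003033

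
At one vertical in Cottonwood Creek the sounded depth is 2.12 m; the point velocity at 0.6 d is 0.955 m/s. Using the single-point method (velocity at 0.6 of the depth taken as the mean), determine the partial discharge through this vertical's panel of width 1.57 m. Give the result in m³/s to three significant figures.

3.18 m³/s

v̄ = v₀.₆ = 0.955 m/s
q = v̄ × d × w = 0.9550 × 2.12 × 1.57 = 3.179 m³/s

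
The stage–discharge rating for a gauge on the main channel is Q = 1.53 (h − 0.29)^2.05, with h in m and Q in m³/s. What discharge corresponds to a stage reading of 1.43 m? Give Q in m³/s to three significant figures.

2.00 m³/s

Q = 1.53 × (1.43 − 0.29)^2.05 = 1.53 × 1.14^2.05 = 2.001 m³/s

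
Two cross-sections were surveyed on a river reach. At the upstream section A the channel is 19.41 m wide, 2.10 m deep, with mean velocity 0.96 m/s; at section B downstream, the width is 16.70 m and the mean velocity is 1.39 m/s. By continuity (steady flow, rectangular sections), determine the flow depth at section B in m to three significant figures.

1.69 m

Q = A₁V₁ = (19.41×2.10) × 0.96 = 39.13 m³/s
d₂ = Q/(b₂ V₂) = 39.13/(16.70×1.39) = 1.686 m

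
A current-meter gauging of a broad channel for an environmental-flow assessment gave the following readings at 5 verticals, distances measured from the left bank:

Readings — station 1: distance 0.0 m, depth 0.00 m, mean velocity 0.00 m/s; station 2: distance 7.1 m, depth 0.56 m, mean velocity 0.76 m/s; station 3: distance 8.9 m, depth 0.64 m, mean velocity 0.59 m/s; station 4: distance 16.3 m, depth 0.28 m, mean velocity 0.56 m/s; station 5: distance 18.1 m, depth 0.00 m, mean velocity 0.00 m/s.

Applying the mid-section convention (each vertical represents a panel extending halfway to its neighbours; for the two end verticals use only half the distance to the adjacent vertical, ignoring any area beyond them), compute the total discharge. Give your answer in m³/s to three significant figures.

4.35 m³/s

w_2 = (8.9 − 0.0)/2 = 4.45 m; q_2 = 0.76 × 0.56 × 4.45 = 1.894 m³/s
w_3 = (16.3 − 7.1)/2 = 4.6 m; q_3 = 0.59 × 0.64 × 4.6 = 1.737 m³/s
w_4 = (18.1 − 8.9)/2 = 4.6 m; q_4 = 0.56 × 0.28 × 4.6 = 0.7213 m³/s
Stations 1, 5 contribute zero (depth or velocity is 0).
Q = Σ qᵢ = 4.352 m³/s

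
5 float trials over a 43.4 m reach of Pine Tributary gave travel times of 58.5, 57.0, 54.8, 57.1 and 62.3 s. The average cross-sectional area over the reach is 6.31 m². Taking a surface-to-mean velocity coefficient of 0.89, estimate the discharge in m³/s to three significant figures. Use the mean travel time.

4.21 m³/s

t̄ = (58.5 + 57.0 + 54.8 + 57.1 + 62.3) / 5 = 57.94 s
v_surface = L / t̄ = 43.4 / 57.94 = 0.7491 m/s
v_mean = 0.89 × 0.7491 = 0.6667 m/s
Q = A × v_mean = 6.31 × 0.6667 = 4.207 m³/s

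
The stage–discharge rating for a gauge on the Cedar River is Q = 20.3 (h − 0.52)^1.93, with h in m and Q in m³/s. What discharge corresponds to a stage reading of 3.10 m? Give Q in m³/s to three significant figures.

Q = 20.3 × (3.10 − 0.52)^1.93 = 20.3 × 2.58^1.93 = 126.5 m³/s

126 m³/s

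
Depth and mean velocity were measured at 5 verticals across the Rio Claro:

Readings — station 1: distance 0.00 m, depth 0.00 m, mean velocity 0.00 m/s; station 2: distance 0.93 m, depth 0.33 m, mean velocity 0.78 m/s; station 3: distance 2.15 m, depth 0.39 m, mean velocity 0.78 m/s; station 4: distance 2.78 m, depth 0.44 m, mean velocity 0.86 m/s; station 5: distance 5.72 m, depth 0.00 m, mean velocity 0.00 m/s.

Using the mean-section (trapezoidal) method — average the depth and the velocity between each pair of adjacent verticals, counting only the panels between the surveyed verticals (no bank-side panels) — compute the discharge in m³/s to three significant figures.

0.895 m³/s

Panel 1-2: Δb = 0.93 m, d̄ = (0.00+0.33)/2 = 0.165, v̄ = (0.00+0.78)/2 = 0.39 → q = 0.93×0.165×0.39 = 0.05985 m³/s
Panel 2-3: Δb = 1.22 m, d̄ = (0.33+0.39)/2 = 0.36, v̄ = (0.78+0.78)/2 = 0.78 → q = 1.22×0.36×0.78 = 0.3426 m³/s
Panel 3-4: Δb = 0.63 m, d̄ = (0.39+0.44)/2 = 0.415, v̄ = (0.78+0.86)/2 = 0.82 → q = 0.63×0.415×0.82 = 0.2144 m³/s
Panel 4-5: Δb = 2.94 m, d̄ = (0.44+0.00)/2 = 0.22, v̄ = (0.86+0.00)/2 = 0.43 → q = 2.94×0.22×0.43 = 0.2781 m³/s
Q = Σ q = 0.8949 m³/s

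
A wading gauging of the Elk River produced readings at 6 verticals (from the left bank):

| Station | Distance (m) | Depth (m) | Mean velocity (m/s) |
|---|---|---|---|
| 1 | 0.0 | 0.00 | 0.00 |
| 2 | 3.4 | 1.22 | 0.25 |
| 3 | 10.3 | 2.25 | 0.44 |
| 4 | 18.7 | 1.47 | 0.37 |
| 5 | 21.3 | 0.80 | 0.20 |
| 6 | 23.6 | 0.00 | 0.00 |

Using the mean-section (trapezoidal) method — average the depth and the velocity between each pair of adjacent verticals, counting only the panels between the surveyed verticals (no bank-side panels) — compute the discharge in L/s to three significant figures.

Panel 1-2: Δb = 3.4 m, d̄ = (0.00+1.22)/2 = 0.61, v̄ = (0.00+0.25)/2 = 0.125 → q = 3.4×0.61×0.125 = 0.2593 m³/s
Panel 2-3: Δb = 6.9 m, d̄ = (1.22+2.25)/2 = 1.735, v̄ = (0.25+0.44)/2 = 0.345 → q = 6.9×1.735×0.345 = 4.130 m³/s
Panel 3-4: Δb = 8.4 m, d̄ = (2.25+1.47)/2 = 1.86, v̄ = (0.44+0.37)/2 = 0.405 → q = 8.4×1.86×0.405 = 6.328 m³/s
Panel 4-5: Δb = 2.6 m, d̄ = (1.47+0.80)/2 = 1.135, v̄ = (0.37+0.20)/2 = 0.285 → q = 2.6×1.135×0.285 = 0.8410 m³/s
Panel 5-6: Δb = 2.3 m, d̄ = (0.80+0.00)/2 = 0.4, v̄ = (0.20+0.00)/2 = 0.1 → q = 2.3×0.4×0.1 = 0.09200 m³/s
Q = Σ q = 11.65 m³/s
= 11.65 × 1000 = 11650 L/s

11700 L/s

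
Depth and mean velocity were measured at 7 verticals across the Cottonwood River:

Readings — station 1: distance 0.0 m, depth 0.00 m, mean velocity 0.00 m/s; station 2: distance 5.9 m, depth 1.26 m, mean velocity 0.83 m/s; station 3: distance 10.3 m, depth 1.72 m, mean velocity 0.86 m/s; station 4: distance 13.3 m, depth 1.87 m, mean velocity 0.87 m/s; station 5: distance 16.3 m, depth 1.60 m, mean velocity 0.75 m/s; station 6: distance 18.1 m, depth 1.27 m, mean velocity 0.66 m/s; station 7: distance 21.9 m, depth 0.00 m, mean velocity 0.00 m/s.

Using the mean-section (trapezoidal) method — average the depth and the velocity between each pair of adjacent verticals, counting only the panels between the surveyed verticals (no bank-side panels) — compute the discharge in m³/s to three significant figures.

Panel 1-2: Δb = 5.9 m, d̄ = (0.00+1.26)/2 = 0.63, v̄ = (0.00+0.83)/2 = 0.415 → q = 5.9×0.63×0.415 = 1.543 m³/s
Panel 2-3: Δb = 4.4 m, d̄ = (1.26+1.72)/2 = 1.49, v̄ = (0.83+0.86)/2 = 0.845 → q = 4.4×1.49×0.845 = 5.540 m³/s
Panel 3-4: Δb = 3 m, d̄ = (1.72+1.87)/2 = 1.795, v̄ = (0.86+0.87)/2 = 0.865 → q = 3×1.795×0.865 = 4.658 m³/s
Panel 4-5: Δb = 3 m, d̄ = (1.87+1.60)/2 = 1.735, v̄ = (0.87+0.75)/2 = 0.81 → q = 3×1.735×0.81 = 4.216 m³/s
Panel 5-6: Δb = 1.8 m, d̄ = (1.60+1.27)/2 = 1.435, v̄ = (0.75+0.66)/2 = 0.705 → q = 1.8×1.435×0.705 = 1.821 m³/s
Panel 6-7: Δb = 3.8 m, d̄ = (1.27+0.00)/2 = 0.635, v̄ = (0.66+0.00)/2 = 0.33 → q = 3.8×0.635×0.33 = 0.7963 m³/s
Q = Σ q = 18.57 m³/s

18.6 m³/s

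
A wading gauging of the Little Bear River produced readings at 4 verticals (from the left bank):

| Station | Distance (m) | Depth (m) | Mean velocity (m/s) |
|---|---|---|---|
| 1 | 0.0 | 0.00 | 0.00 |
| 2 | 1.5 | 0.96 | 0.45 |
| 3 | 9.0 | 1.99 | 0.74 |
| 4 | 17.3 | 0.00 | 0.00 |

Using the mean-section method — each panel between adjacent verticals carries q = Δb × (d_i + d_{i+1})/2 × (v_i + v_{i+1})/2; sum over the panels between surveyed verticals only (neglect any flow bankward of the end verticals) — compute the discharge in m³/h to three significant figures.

Panel 1-2: Δb = 1.5 m, d̄ = (0.00+0.96)/2 = 0.48, v̄ = (0.00+0.45)/2 = 0.225 → q = 1.5×0.48×0.225 = 0.1620 m³/s
Panel 2-3: Δb = 7.5 m, d̄ = (0.96+1.99)/2 = 1.475, v̄ = (0.45+0.74)/2 = 0.595 → q = 7.5×1.475×0.595 = 6.582 m³/s
Panel 3-4: Δb = 8.3 m, d̄ = (1.99+0.00)/2 = 0.995, v̄ = (0.74+0.00)/2 = 0.37 → q = 8.3×0.995×0.37 = 3.056 m³/s
Q = Σ q = 9.800 m³/s
= 9.800 × 3600 = 35280 m³/h

35300 m³/h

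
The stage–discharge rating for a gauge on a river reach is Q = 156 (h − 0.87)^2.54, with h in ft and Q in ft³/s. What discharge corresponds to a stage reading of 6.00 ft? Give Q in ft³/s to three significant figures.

Q = 156 × (6.00 − 0.87)^2.54 = 156 × 5.13^2.54 = 9927 ft³/s

9930 ft³/s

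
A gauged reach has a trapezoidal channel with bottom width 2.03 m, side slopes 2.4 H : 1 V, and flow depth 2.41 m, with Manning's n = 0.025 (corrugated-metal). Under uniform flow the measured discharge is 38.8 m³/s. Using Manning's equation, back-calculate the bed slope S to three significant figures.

A = (b + z·y)·y = (2.03 + 2.4×2.41)×2.41 = 18.83 m²
P = b + 2y√(1+z²) = 2.03 + 2×2.41×√(1+2.4²) = 14.56 m
R = A/P = 18.83/14.56 = 1.293 m
S = (Q·n / (1·A·R^(2/3)))² = (38.8×0.025 / (1×18.83×1.187))² = 0.001883

0.00188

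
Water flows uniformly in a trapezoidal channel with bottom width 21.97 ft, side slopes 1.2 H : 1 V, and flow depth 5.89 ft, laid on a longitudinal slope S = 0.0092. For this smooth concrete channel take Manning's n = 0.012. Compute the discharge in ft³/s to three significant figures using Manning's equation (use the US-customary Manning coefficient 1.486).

5320 ft³/s

A = (b + z·y)·y = (21.97 + 1.2×5.89)×5.89 = 171.0 ft²
P = b + 2y√(1+z²) = 21.97 + 2×5.89×√(1+1.2²) = 40.37 ft
R = A/P = 171.0/40.37 = 4.237 ft
Q = (1.486/n)·A·R^(2/3)·S^(1/2) = (1.486/0.012) × 171.0 × 4.237^(2/3) × 0.0092^(1/2) = 5319 ft³/s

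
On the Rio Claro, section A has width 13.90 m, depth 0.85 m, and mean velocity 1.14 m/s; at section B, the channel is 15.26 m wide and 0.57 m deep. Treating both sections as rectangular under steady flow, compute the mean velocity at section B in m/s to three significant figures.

Q = A₁V₁ = (13.90×0.85) × 1.14 = 13.47 m³/s
A₂ = 15.26 × 0.57 = 8.698 m²
V₂ = Q/A₂ = 13.47/8.698 = 1.548 m/s

1.55 m/s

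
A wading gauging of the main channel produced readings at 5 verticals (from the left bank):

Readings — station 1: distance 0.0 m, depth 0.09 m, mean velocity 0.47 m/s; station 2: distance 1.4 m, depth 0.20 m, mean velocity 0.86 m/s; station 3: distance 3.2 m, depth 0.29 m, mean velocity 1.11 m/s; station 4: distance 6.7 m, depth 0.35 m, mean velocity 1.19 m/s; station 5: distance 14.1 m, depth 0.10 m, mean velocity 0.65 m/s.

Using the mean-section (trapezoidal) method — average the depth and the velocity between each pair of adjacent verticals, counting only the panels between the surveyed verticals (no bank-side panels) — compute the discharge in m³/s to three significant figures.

3.39 m³/s

Panel 1-2: Δb = 1.4 m, d̄ = (0.09+0.20)/2 = 0.145, v̄ = (0.47+0.86)/2 = 0.665 → q = 1.4×0.145×0.665 = 0.1350 m³/s
Panel 2-3: Δb = 1.8 m, d̄ = (0.20+0.29)/2 = 0.245, v̄ = (0.86+1.11)/2 = 0.985 → q = 1.8×0.245×0.985 = 0.4344 m³/s
Panel 3-4: Δb = 3.5 m, d̄ = (0.29+0.35)/2 = 0.32, v̄ = (1.11+1.19)/2 = 1.15 → q = 3.5×0.32×1.15 = 1.288 m³/s
Panel 4-5: Δb = 7.4 m, d̄ = (0.35+0.10)/2 = 0.225, v̄ = (1.19+0.65)/2 = 0.92 → q = 7.4×0.225×0.92 = 1.532 m³/s
Q = Σ q = 3.389 m³/s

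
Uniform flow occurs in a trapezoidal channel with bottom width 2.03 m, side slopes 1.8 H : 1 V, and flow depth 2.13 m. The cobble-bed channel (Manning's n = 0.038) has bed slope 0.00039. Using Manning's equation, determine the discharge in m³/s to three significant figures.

7.15 m³/s

A = (b + z·y)·y = (2.03 + 1.8×2.13)×2.13 = 12.49 m²
P = b + 2y√(1+z²) = 2.03 + 2×2.13×√(1+1.8²) = 10.80 m
R = A/P = 12.49/10.80 = 1.156 m
Q = (1/n)·A·R^(2/3)·S^(1/2) = (1/0.038) × 12.49 × 1.156^(2/3) × 0.00039^(1/2) = 7.151 m³/s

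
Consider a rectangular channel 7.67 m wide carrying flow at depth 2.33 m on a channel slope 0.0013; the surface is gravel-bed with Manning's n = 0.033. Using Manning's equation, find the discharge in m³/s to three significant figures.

A = b·y = 7.67 × 2.33 = 17.87 m²
P = b + 2y = 7.67 + 2×2.33 = 12.33 m
R = A/P = 17.87/12.33 = 1.449 m
Q = (1/n)·A·R^(2/3)·S^(1/2) = (1/0.033) × 17.87 × 1.449^(2/3) × 0.0013^(1/2) = 25.01 m³/s

25.0 m³/s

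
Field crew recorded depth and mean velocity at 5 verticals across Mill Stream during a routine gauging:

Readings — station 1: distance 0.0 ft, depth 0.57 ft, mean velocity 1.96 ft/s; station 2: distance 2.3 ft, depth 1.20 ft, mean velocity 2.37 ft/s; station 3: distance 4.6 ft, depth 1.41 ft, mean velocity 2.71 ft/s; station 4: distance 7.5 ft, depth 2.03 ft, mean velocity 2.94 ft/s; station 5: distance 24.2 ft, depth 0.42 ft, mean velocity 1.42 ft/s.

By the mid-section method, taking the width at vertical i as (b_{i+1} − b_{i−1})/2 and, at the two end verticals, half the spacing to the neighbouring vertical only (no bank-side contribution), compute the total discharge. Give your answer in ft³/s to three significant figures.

w_1 = (2.3 − 0.0)/2 = 1.15 ft; q_1 = 1.96 × 0.57 × 1.15 = 1.285 ft³/s
w_2 = (4.6 − 0.0)/2 = 2.3 ft; q_2 = 2.37 × 1.20 × 2.3 = 6.541 ft³/s
w_3 = (7.5 − 2.3)/2 = 2.6 ft; q_3 = 2.71 × 1.41 × 2.6 = 9.935 ft³/s
w_4 = (24.2 − 4.6)/2 = 9.8 ft; q_4 = 2.94 × 2.03 × 9.8 = 58.49 ft³/s
w_5 = (24.2 − 7.5)/2 = 8.35 ft; q_5 = 1.42 × 0.42 × 8.35 = 4.980 ft³/s
Q = Σ qᵢ = 81.23 ft³/s

81.2 ft³/s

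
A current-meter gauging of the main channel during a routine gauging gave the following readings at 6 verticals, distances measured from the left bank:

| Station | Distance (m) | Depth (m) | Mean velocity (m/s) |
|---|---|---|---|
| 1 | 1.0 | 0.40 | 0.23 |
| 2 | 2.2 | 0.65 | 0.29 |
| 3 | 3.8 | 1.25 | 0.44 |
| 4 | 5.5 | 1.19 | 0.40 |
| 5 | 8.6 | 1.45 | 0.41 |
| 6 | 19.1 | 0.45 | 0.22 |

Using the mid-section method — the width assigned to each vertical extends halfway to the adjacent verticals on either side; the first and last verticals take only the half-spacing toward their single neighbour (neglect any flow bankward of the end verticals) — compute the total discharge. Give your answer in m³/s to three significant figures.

w_1 = (2.2 − 1.0)/2 = 0.6 m; q_1 = 0.23 × 0.40 × 0.6 = 0.05520 m³/s
w_2 = (3.8 − 1.0)/2 = 1.4 m; q_2 = 0.29 × 0.65 × 1.4 = 0.2639 m³/s
w_3 = (5.5 − 2.2)/2 = 1.65 m; q_3 = 0.44 × 1.25 × 1.65 = 0.9075 m³/s
w_4 = (8.6 − 3.8)/2 = 2.4 m; q_4 = 0.40 × 1.19 × 2.4 = 1.142 m³/s
w_5 = (19.1 − 5.5)/2 = 6.8 m; q_5 = 0.41 × 1.45 × 6.8 = 4.043 m³/s
w_6 = (19.1 − 8.6)/2 = 5.25 m; q_6 = 0.22 × 0.45 × 5.25 = 0.5198 m³/s
Q = Σ qᵢ = 6.931 m³/s

6.93 m³/s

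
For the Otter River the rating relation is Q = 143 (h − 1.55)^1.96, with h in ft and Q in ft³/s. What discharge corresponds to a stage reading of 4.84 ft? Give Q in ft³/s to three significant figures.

Q = 143 × (4.84 − 1.55)^1.96 = 143 × 3.29^1.96 = 1476 ft³/s

1480 ft³/s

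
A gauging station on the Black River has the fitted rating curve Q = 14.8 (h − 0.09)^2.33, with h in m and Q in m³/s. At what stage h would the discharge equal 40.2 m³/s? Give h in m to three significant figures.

1.63 m

h − h₀ = (Q/C)^(1/b) = (40.2/14.8)^(1/2.33) = 1.536 m
h = 0.09 + 1.536 = 1.626 m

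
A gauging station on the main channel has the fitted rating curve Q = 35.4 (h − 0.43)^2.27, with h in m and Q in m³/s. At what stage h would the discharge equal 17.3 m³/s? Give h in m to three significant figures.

h − h₀ = (Q/C)^(1/b) = (17.3/35.4)^(1/2.27) = 0.7295 m
h = 0.43 + 0.7295 = 1.159 m

1.16 m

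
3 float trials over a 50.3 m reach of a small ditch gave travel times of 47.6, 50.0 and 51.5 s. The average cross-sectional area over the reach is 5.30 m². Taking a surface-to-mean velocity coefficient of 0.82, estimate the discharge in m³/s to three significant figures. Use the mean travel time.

t̄ = (47.6 + 50.0 + 51.5) / 3 = 49.7 s
v_surface = L / t̄ = 50.3 / 49.7 = 1.012 m/s
v_mean = 0.82 × 1.012 = 0.8299 m/s
Q = A × v_mean = 5.30 × 0.8299 = 4.398 m³/s

4.40 m³/s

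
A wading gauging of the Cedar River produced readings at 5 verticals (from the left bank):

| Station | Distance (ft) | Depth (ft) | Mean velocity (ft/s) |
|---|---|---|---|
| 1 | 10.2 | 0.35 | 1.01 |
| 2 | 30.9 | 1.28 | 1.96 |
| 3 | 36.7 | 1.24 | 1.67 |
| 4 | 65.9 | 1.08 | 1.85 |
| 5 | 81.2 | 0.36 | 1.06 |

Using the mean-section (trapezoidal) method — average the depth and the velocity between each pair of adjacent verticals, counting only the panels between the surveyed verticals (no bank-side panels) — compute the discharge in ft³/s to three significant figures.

114 ft³/s

Panel 1-2: Δb = 20.7 ft, d̄ = (0.35+1.28)/2 = 0.815, v̄ = (1.01+1.96)/2 = 1.485 → q = 20.7×0.815×1.485 = 25.05 ft³/s
Panel 2-3: Δb = 5.8 ft, d̄ = (1.28+1.24)/2 = 1.26, v̄ = (1.96+1.67)/2 = 1.815 → q = 5.8×1.26×1.815 = 13.26 ft³/s
Panel 3-4: Δb = 29.2 ft, d̄ = (1.24+1.08)/2 = 1.16, v̄ = (1.67+1.85)/2 = 1.76 → q = 29.2×1.16×1.76 = 59.61 ft³/s
Panel 4-5: Δb = 15.3 ft, d̄ = (1.08+0.36)/2 = 0.72, v̄ = (1.85+1.06)/2 = 1.455 → q = 15.3×0.72×1.455 = 16.03 ft³/s
Q = Σ q = 114.0 ft³/s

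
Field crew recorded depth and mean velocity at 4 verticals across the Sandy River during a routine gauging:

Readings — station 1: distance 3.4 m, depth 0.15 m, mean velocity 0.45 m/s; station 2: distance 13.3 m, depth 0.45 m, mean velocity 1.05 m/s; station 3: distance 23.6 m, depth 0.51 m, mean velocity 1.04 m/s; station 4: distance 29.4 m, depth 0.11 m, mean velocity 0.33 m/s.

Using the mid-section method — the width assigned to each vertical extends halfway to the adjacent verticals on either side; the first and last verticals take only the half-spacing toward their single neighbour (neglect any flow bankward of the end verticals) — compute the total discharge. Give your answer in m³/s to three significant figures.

w_1 = (13.3 − 3.4)/2 = 4.95 m; q_1 = 0.45 × 0.15 × 4.95 = 0.3341 m³/s
w_2 = (23.6 − 3.4)/2 = 10.1 m; q_2 = 1.05 × 0.45 × 10.1 = 4.772 m³/s
w_3 = (29.4 − 13.3)/2 = 8.05 m; q_3 = 1.04 × 0.51 × 8.05 = 4.270 m³/s
w_4 = (29.4 − 23.6)/2 = 2.9 m; q_4 = 0.33 × 0.11 × 2.9 = 0.1053 m³/s
Q = Σ qᵢ = 9.481 m³/s

9.48 m³/s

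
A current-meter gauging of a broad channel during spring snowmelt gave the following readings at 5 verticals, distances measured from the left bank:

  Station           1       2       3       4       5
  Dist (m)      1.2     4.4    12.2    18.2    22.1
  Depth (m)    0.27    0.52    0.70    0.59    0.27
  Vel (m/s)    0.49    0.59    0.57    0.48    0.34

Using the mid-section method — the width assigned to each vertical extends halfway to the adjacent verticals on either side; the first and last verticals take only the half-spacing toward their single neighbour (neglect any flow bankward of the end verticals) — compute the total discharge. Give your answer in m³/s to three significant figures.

6.23 m³/s

w_1 = (4.4 − 1.2)/2 = 1.6 m; q_1 = 0.49 × 0.27 × 1.6 = 0.2117 m³/s
w_2 = (12.2 − 1.2)/2 = 5.5 m; q_2 = 0.59 × 0.52 × 5.5 = 1.687 m³/s
w_3 = (18.2 − 4.4)/2 = 6.9 m; q_3 = 0.57 × 0.70 × 6.9 = 2.753 m³/s
w_4 = (22.1 − 12.2)/2 = 4.95 m; q_4 = 0.48 × 0.59 × 4.95 = 1.402 m³/s
w_5 = (22.1 − 18.2)/2 = 1.95 m; q_5 = 0.34 × 0.27 × 1.95 = 0.1790 m³/s
Q = Σ qᵢ = 6.233 m³/s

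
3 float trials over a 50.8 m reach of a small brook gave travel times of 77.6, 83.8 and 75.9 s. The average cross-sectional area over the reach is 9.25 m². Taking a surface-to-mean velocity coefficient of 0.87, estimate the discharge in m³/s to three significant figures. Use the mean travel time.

t̄ = (77.6 + 83.8 + 75.9) / 3 = 79.1 s
v_surface = L / t̄ = 50.8 / 79.1 = 0.6422 m/s
v_mean = 0.87 × 0.6422 = 0.5587 m/s
Q = A × v_mean = 9.25 × 0.5587 = 5.168 m³/s

5.17 m³/s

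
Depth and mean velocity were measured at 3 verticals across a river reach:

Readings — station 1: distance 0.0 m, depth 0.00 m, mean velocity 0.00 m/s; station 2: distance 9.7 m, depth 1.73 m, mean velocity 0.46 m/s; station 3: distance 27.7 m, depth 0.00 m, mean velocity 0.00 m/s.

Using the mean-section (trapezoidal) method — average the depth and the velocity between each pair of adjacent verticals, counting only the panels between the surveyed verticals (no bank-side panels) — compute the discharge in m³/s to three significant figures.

Panel 1-2: Δb = 9.7 m, d̄ = (0.00+1.73)/2 = 0.865, v̄ = (0.00+0.46)/2 = 0.23 → q = 9.7×0.865×0.23 = 1.930 m³/s
Panel 2-3: Δb = 18 m, d̄ = (1.73+0.00)/2 = 0.865, v̄ = (0.46+0.00)/2 = 0.23 → q = 18×0.865×0.23 = 3.581 m³/s
Q = Σ q = 5.511 m³/s

5.51 m³/s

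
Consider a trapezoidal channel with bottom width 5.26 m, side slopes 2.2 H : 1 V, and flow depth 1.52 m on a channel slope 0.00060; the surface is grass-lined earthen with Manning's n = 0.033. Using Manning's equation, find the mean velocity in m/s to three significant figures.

A = (b + z·y)·y = (5.26 + 2.2×1.52)×1.52 = 13.08 m²
P = b + 2y√(1+z²) = 5.26 + 2×1.52×√(1+2.2²) = 12.61 m
R = A/P = 13.08/12.61 = 1.037 m
Q = (1/n)·A·R^(2/3)·S^(1/2) = (1/0.033) × 13.08 × 1.037^(2/3) × 0.00060^(1/2) = 9.948 m³/s
V = Q/A = 9.948/13.08 = 0.7607 m/s

0.761 m/s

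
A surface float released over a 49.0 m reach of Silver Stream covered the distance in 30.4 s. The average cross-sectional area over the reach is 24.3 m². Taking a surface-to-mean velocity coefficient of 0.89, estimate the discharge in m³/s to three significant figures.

v_surface = L / t̄ = 49.0 / 30.4 = 1.612 m/s
v_mean = 0.89 × 1.612 = 1.435 m/s
Q = A × v_mean = 24.3 × 1.435 = 34.86 m³/s

34.9 m³/s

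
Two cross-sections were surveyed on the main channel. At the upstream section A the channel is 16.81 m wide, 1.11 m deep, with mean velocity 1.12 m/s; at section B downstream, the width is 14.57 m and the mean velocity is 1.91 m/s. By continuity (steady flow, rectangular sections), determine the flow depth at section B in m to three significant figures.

0.751 m

Q = A₁V₁ = (16.81×1.11) × 1.12 = 20.90 m³/s
d₂ = Q/(b₂ V₂) = 20.90/(14.57×1.91) = 0.7510 m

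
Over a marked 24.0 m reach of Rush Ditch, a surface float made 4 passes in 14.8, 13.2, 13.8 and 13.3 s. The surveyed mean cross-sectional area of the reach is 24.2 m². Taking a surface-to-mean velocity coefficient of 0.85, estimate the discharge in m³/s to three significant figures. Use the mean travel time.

t̄ = (14.8 + 13.2 + 13.8 + 13.3) / 4 = 13.775 s
v_surface = L / t̄ = 24.0 / 13.775 = 1.742 m/s
v_mean = 0.85 × 1.742 = 1.481 m/s
Q = A × v_mean = 24.2 × 1.481 = 35.84 m³/s

35.8 m³/s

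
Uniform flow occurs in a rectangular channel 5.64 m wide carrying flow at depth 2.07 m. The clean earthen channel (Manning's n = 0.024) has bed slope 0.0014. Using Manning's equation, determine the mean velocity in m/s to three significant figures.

1.75 m/s

A = b·y = 5.64 × 2.07 = 11.67 m²
P = b + 2y = 5.64 + 2×2.07 = 9.780 m
R = A/P = 11.67/9.780 = 1.194 m
Q = (1/n)·A·R^(2/3)·S^(1/2) = (1/0.024) × 11.67 × 1.194^(2/3) × 0.0014^(1/2) = 20.48 m³/s
V = Q/A = 20.48/11.67 = 1.754 m/s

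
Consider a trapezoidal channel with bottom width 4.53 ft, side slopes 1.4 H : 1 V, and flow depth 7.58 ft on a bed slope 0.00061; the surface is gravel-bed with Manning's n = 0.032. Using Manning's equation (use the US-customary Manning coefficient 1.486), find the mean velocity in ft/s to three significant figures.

A = (b + z·y)·y = (4.53 + 1.4×7.58)×7.58 = 114.8 ft²
P = b + 2y√(1+z²) = 4.53 + 2×7.58×√(1+1.4²) = 30.61 ft
R = A/P = 114.8/30.61 = 3.749 ft
Q = (1.486/n)·A·R^(2/3)·S^(1/2) = (1.486/0.032) × 114.8 × 3.749^(2/3) × 0.00061^(1/2) = 317.7 ft³/s
V = Q/A = 317.7/114.8 = 2.768 ft/s

2.77 ft/s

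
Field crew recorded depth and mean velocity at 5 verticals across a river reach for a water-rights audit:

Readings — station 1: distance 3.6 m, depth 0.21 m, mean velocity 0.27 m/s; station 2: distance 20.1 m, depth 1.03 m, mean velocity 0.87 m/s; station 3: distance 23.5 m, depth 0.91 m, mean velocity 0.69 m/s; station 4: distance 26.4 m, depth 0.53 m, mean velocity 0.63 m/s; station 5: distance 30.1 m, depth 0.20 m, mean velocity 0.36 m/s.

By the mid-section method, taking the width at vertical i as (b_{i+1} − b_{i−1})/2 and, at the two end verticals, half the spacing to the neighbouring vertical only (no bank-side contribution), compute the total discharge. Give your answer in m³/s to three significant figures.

w_1 = (20.1 − 3.6)/2 = 8.25 m; q_1 = 0.27 × 0.21 × 8.25 = 0.4678 m³/s
w_2 = (23.5 − 3.6)/2 = 9.95 m; q_2 = 0.87 × 1.03 × 9.95 = 8.916 m³/s
w_3 = (26.4 − 20.1)/2 = 3.15 m; q_3 = 0.69 × 0.91 × 3.15 = 1.978 m³/s
w_4 = (30.1 − 23.5)/2 = 3.3 m; q_4 = 0.63 × 0.53 × 3.3 = 1.102 m³/s
w_5 = (30.1 − 26.4)/2 = 1.85 m; q_5 = 0.36 × 0.20 × 1.85 = 0.1332 m³/s
Q = Σ qᵢ = 12.60 m³/s

12.6 m³/s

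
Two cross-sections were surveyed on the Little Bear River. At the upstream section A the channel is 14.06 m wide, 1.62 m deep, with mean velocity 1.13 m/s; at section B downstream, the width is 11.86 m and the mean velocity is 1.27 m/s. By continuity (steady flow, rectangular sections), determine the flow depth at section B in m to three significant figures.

1.71 m

Q = A₁V₁ = (14.06×1.62) × 1.13 = 25.74 m³/s
d₂ = Q/(b₂ V₂) = 25.74/(11.86×1.27) = 1.709 m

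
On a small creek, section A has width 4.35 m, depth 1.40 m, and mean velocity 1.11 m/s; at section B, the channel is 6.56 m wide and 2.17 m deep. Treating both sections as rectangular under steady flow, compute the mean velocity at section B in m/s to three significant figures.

Q = A₁V₁ = (4.35×1.40) × 1.11 = 6.760 m³/s
A₂ = 6.56 × 2.17 = 14.24 m²
V₂ = Q/A₂ = 6.760/14.24 = 0.4749 m/s

0.475 m/s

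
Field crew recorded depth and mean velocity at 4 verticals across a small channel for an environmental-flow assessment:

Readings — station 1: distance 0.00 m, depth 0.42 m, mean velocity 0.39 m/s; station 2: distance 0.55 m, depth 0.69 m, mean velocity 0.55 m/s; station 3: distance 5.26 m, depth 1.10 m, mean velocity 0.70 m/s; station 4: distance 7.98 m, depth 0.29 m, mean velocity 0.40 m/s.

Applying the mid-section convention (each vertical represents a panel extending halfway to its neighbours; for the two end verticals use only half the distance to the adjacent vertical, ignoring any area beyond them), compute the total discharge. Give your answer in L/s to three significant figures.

w_1 = (0.55 − 0.00)/2 = 0.275 m; q_1 = 0.39 × 0.42 × 0.275 = 0.04505 m³/s
w_2 = (5.26 − 0.00)/2 = 2.63 m; q_2 = 0.55 × 0.69 × 2.63 = 0.9981 m³/s
w_3 = (7.98 − 0.55)/2 = 3.715 m; q_3 = 0.70 × 1.10 × 3.715 = 2.861 m³/s
w_4 = (7.98 − 5.26)/2 = 1.36 m; q_4 = 0.40 × 0.29 × 1.36 = 0.1578 m³/s
Q = Σ qᵢ = 4.061 m³/s
= 4.061 × 1000 = 4061 L/s

4060 L/s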